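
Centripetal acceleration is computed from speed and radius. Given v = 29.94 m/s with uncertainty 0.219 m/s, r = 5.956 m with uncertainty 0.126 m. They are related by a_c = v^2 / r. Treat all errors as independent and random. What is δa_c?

For a monomial a_c ∝ v^2, r^-1, fractional errors add in quadrature:
  (2·δv/v)² = (2×0.00731)² = 0.000214;  (-1·δr/r)² = (-1×0.0212)² = 0.000448
δa_c/a_c = √(0.000662) = 0.0257
a_c = 150.5 m/s^2, so δa_c = 0.0257 × 150.5 = 3.87 m/s^2.

3.87 m/s^2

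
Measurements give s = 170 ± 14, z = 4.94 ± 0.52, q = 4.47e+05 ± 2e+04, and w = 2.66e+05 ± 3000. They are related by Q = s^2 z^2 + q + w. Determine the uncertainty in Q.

Let p = s^2·z^2 = 7.05e+05. δp/p = √((2·δs/s)² + (2·δz/z)²) = √(0.0271 + 0.0443) = 0.267, so δp = 1.89e+05.
Q = p + q + w: δQ = √(δp² + δq² + δw²) = √(3.55e+10 + 4e+08 + 9e+06) = 1.9e+05

1.9e+05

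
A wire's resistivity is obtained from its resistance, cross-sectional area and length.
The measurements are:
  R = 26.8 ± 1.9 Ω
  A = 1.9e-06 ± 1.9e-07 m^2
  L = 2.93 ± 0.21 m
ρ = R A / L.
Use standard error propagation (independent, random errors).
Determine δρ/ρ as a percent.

14.2%

For a monomial ρ ∝ R, A, L^-1, fractional errors add in quadrature:
  (1·δR/R)² = (1×0.0709)² = 0.00503;  (1·δA/A)² = (1×0.100)² = 0.0100;  (-1·δL/L)² = (-1×0.0717)² = 0.00514
δρ/ρ = √(0.0202) = 0.142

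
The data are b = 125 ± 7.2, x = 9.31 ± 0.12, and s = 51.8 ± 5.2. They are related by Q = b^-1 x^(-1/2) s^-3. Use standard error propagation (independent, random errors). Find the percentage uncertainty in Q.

30.7%

Relative error in a monomial: (δQ/Q)² = Σ (nᵢ · δxᵢ/xᵢ)².
  (-1·δb/b)² = (-1×0.0576)² = 0.00332;  (−½·δx/x)² = (-0.5×0.0129)² = 4.15e-05;  (-3·δs/s)² = (-3×0.100)² = 0.0907
δQ/Q = √(0.0941) = 0.307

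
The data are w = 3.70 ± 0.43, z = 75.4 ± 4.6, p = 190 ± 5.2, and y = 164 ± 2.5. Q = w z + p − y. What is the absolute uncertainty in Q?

Let h = w·z = 279. δh/h = √((1·δw/w)² + (1·δz/z)²) = √(0.0135 + 0.00372) = 0.131, so δh = 36.6.
Q = h + p − y: δQ = √(δh² + δp² + δy²) = √(1340 + 27.0 + 6.25) = 37.1

37.1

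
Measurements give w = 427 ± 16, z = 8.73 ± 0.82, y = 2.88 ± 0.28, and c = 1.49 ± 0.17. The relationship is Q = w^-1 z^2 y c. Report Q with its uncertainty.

Products/powers → add relative errors in quadrature, weighted by exponent:
  (-1·δw/w)² = (-1×0.0375)² = 0.00140;  (2·δz/z)² = (2×0.0939)² = 0.0353;  (1·δy/y)² = (1×0.0972)² = 0.00945;  (1·δc/c)² = (1×0.114)² = 0.0130
δQ/Q = √(0.0592) = 0.243
Q = 0.766, so δQ = 0.243 × 0.766 = 0.186.

0.766 ± 0.186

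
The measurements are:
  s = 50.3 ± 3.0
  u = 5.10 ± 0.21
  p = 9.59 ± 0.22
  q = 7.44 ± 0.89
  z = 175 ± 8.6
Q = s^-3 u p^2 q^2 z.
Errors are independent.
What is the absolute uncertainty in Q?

For a monomial Q ∝ s^-3, u, p^2, q^2, z, fractional errors add in quadrature:
  (-3·δs/s)² = (-3×0.0596)² = 0.0320;  (1·δu/u)² = (1×0.0412)² = 0.00170;  (2·δp/p)² = (2×0.0229)² = 0.00211;  (2·δq/q)² = (2×0.120)² = 0.0572;  (1·δz/z)² = (1×0.0491)² = 0.00242
δQ/Q = √(0.0955) = 0.309
Q = 35.7, so δQ = 0.309 × 35.7 = 11.0.

11.0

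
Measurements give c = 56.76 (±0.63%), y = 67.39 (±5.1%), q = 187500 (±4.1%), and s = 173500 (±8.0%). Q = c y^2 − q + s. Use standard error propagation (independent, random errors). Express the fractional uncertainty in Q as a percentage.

12.6%

Let p = c·y^2 = 257800. δp/p = √((1·δc/c)² + (2·δy/y)²) = √(3.97e-05 + 0.0104) = 0.102, so δp = 26300.
Q = p − q + s: δQ = √(δp² + δq² + δs²) = √(6.94e+08 + 5.91e+07 + 1.93e+08) = 30800
Q = 243800, so δQ/Q = 30800/243800 = 0.126.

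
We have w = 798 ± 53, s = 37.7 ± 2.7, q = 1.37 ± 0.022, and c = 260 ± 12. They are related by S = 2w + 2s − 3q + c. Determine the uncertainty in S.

Sums and differences: (δS)² = Σ (cᵢ δxᵢ)².
  (2·δw)² = 11200;  (2·δs)² = 29.2;  (3·δq)² = 0.00436;  (δc)² = 144
δS = √(11400) = 107

107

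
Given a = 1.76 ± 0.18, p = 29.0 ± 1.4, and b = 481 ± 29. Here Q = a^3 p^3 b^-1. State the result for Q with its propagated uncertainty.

276 ± 95.3

Q is a product of powers, so relative uncertainties combine in quadrature:
  (3·δa/a)² = (3×0.102)² = 0.0941;  (3·δp/p)² = (3×0.0483)² = 0.0210;  (-1·δb/b)² = (-1×0.0603)² = 0.00364
δQ/Q = √(0.119) = 0.345
Q = 276, so δQ = 0.345 × 276 = 95.3.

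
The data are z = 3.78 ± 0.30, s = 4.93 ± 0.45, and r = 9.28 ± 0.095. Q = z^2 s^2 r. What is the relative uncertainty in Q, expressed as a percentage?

24.2%

For a monomial Q ∝ z^2, s^2, r, fractional errors add in quadrature:
  (2·δz/z)² = (2×0.0794)² = 0.0252;  (2·δs/s)² = (2×0.0913)² = 0.0333;  (1·δr/r)² = (1×0.0102)² = 0.000105
δQ/Q = √(0.0586) = 0.242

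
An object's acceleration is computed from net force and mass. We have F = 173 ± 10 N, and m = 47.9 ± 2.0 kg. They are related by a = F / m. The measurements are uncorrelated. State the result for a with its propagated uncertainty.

Each factor contributes (exponent × relative error)² to (δa/a)²:
  (1·δF/F)² = (1×0.0578)² = 0.00334;  (-1·δm/m)² = (-1×0.0418)² = 0.00174
δa/a = √(0.00508) = 0.0713
a = 3.61 m/s^2, so δa = 0.0713 × 3.61 = 0.258 m/s^2.

3.61 ± 0.258 m/s^2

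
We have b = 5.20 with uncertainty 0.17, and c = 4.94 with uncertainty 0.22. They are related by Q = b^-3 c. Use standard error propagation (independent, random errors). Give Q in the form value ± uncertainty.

0.0351 ± 0.00378

Since Q is a product/quotient, work with relative uncertainties:
  (-3·δb/b)² = (-3×0.0327)² = 0.00962;  (1·δc/c)² = (1×0.0445)² = 0.00198
δQ/Q = √(0.0116) = 0.108
Q = 0.0351, so δQ = 0.108 × 0.0351 = 0.00378.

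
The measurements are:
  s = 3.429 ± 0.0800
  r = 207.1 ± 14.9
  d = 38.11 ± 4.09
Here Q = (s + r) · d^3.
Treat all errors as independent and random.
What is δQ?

3.84e+06

Let u = s + r = 210.5. δu = √(δs² + δr²) = √(0.00640 + 222) = 14.9, so δu/u = 0.0708.
Q is then a monomial in u, d:
δQ/Q = √((δu/u)² + (3·δd/d)²) = √(0.00501 + 0.104) = 0.330
Q = 1.165e+07, so δQ = 0.330 × 1.165e+07 = 3.84e+06.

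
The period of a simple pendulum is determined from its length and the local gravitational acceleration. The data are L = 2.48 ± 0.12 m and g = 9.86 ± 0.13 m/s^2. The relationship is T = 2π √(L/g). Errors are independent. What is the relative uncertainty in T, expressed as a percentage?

2.51%

Products/powers → add relative errors in quadrature, weighted by exponent:
  (½·δL/L)² = (0.5×0.0484)² = 0.000585;  (−½·δg/g)² = (-0.5×0.0132)² = 4.35e-05
δT/T = √(0.000629) = 0.0251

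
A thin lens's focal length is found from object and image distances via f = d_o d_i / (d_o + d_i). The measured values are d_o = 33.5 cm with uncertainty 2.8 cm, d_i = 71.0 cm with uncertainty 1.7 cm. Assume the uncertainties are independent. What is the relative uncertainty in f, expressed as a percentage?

∂f/∂d_o = (d_i/(d_o+d_i))² = 0.462;  ∂f/∂d_i = (d_o/(d_o+d_i))² = 0.103
δf = √((∂f/∂d_o · δd_o)² + (∂f/∂d_i · δd_i)²) = √(1.67 + 0.0305) = 1.30 cm
f = 22.8 cm, so δf/f = 1.30/22.8 = 0.0573.

5.73%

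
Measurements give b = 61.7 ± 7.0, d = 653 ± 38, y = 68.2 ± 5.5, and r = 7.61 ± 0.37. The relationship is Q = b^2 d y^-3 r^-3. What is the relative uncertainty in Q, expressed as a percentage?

Products/powers → add relative errors in quadrature, weighted by exponent:
  (2·δb/b)² = (2×0.113)² = 0.0515;  (1·δd/d)² = (1×0.0582)² = 0.00339;  (-3·δy/y)² = (-3×0.0806)² = 0.0585;  (-3·δr/r)² = (-3×0.0486)² = 0.0213
δQ/Q = √(0.135) = 0.367

36.7%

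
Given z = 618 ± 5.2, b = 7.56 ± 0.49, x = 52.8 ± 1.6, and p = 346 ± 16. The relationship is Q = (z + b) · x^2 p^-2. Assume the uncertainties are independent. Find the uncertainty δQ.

1.62

Let u = z + b = 626. δu = √(δz² + δb²) = √(27.0 + 0.240) = 5.22, so δu/u = 0.00835.
Q is then a monomial in u, x, p:
δQ/Q = √((δu/u)² + (2·δx/x)² + (-2·δp/p)²) = √(6.97e-05 + 0.00367 + 0.00855) = 0.111
Q = 14.6, so δQ = 0.111 × 14.6 = 1.62.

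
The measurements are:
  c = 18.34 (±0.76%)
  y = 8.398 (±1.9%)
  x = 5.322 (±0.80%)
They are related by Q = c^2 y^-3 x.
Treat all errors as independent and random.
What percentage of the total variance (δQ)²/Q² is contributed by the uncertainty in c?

6.52%

(δQ/Q)² = (2·δc/c)² + (-3·δy/y)² + (1·δx/x)²
  c term: (2×0.00760)² = 0.000231
  y term: (-3×0.0190)² = 0.00325
  x term: (1×0.00800)² = 6.4e-05
Total = 0.00354. Share from c = 0.000231/0.00354 = 0.0652.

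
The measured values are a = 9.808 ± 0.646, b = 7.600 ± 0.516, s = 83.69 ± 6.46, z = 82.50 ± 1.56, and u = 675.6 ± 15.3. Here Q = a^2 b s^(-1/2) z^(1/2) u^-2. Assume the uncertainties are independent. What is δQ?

0.000254

Products/powers → add relative errors in quadrature, weighted by exponent:
  (2·δa/a)² = (2×0.0659)² = 0.0174;  (1·δb/b)² = (1×0.0679)² = 0.00461;  (−½·δs/s)² = (-0.5×0.0772)² = 0.00149;  (½·δz/z)² = (0.5×0.0189)² = 8.94e-05;  (-2·δu/u)² = (-2×0.0226)² = 0.00205
δQ/Q = √(0.0256) = 0.160
Q = 0.001590, so δQ = 0.160 × 0.001590 = 0.000254.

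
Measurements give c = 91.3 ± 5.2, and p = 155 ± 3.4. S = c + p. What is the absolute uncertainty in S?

6.21

For a sum/difference, combine absolute errors in quadrature:
  (δc)² = 27.0;  (δp)² = 11.6
δS = √(38.6) = 6.21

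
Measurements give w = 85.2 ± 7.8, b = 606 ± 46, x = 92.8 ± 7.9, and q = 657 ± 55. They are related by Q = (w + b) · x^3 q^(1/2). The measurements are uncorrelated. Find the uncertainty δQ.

Let u = w + b = 691. δu = √(δw² + δb²) = √(60.8 + 2120) = 46.7, so δu/u = 0.0675.
Q is then a monomial in u, x, q:
δQ/Q = √((δu/u)² + (3·δx/x)² + (½·δq/q)²) = √(0.00456 + 0.0652 + 0.00175) = 0.267
Q = 1.42e+10, so δQ = 0.267 × 1.42e+10 = 3.79e+09.

3.79e+09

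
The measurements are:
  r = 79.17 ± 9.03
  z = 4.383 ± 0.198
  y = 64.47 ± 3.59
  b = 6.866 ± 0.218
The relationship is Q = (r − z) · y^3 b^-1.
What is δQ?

Let u = r − z = 74.79. δu = √(δr² + δz²) = √(81.5 + 0.0392) = 9.03, so δu/u = 0.121.
Q is then a monomial in u, y, b:
δQ/Q = √((δu/u)² + (3·δy/y)² + (-1·δb/b)²) = √(0.0146 + 0.0279 + 0.00101) = 0.209
Q = 2.919e+06, so δQ = 0.209 × 2.919e+06 = 6.09e+05.

6.09e+05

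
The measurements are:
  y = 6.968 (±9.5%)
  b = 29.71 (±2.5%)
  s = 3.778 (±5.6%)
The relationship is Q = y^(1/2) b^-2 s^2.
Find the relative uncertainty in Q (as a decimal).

For a monomial Q ∝ y^(1/2), b^-2, s^2, fractional errors add in quadrature:
  (½·δy/y)² = (0.5×0.0950)² = 0.00226;  (-2·δb/b)² = (-2×0.0250)² = 0.00250;  (2·δs/s)² = (2×0.0560)² = 0.0125
δQ/Q = √(0.0173) = 0.132

0.132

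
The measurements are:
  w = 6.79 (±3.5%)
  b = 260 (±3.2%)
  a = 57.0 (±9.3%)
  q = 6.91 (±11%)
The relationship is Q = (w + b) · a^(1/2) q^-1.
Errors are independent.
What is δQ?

36.0

Let u = w + b = 267. δu = √(δw² + δb²) = √(0.0565 + 69.2) = 8.32, so δu/u = 0.0312.
Q is then a monomial in u, a, q:
δQ/Q = √((δu/u)² + (½·δa/a)² + (-1·δq/q)²) = √(0.000973 + 0.00216 + 0.0121) = 0.123
Q = 291, so δQ = 0.123 × 291 = 36.0.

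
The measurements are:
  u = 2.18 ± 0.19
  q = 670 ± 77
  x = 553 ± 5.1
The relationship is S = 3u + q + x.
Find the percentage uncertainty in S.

6.28%

Each term contributes (cᵢ δxᵢ)² to (δS)²:
  (3·δu)² = 0.325;  (δq)² = 5930;  (δx)² = 26.0
δS = √(5960) = 77.2
S = 1230, so δS/S = 77.2/1230 = 0.0628.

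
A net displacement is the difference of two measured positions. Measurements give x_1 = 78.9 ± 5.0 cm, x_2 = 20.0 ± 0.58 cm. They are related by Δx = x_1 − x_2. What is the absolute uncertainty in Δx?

5.03 cm

Sums and differences: (δΔx)² = Σ (cᵢ δxᵢ)².
  (δx_1)² = 25.0;  (δx_2)² = 0.336
δΔx = √(25.3) = 5.03 cm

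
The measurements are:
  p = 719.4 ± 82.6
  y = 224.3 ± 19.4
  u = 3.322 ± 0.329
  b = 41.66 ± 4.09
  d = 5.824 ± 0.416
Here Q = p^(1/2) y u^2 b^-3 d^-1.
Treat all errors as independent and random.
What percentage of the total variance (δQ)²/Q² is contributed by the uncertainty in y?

(δQ/Q)² = (½·δp/p)² + (1·δy/y)² + (2·δu/u)² + (-3·δb/b)² + (-1·δd/d)²
  p term: (0.5×0.115)² = 0.00330
  y term: (1×0.0865)² = 0.00748
  u term: (2×0.0990)² = 0.0392
  b term: (-3×0.0982)² = 0.0867
  d term: (-1×0.0714)² = 0.00510
Total = 0.142. Share from y = 0.00748/0.142 = 0.0527.

5.27%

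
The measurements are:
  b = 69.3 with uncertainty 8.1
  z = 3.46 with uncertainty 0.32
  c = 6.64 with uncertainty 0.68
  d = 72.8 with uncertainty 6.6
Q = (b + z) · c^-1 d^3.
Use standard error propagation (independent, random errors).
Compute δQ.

Let u = b + z = 72.8. δu = √(δb² + δz²) = √(65.6 + 0.102) = 8.11, so δu/u = 0.111.
Q is then a monomial in u, c, d:
δQ/Q = √((δu/u)² + (-1·δc/c)² + (3·δd/d)²) = √(0.0124 + 0.0105 + 0.0740) = 0.311
Q = 4.23e+06, so δQ = 0.311 × 4.23e+06 = 1.32e+06.

1.32e+06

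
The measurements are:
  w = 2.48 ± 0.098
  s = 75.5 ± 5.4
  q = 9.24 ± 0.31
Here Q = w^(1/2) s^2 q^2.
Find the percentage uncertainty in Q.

Products/powers → add relative errors in quadrature, weighted by exponent:
  (½·δw/w)² = (0.5×0.0395)² = 0.000390;  (2·δs/s)² = (2×0.0715)² = 0.0205;  (2·δq/q)² = (2×0.0335)² = 0.00450
δQ/Q = √(0.0254) = 0.159

15.9%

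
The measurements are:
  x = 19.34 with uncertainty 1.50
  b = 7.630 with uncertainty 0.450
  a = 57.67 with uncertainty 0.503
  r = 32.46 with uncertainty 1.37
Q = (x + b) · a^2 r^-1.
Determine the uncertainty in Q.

Let u = x + b = 26.97. δu = √(δx² + δb²) = √(2.25 + 0.203) = 1.57, so δu/u = 0.0581.
Q is then a monomial in u, a, r:
δQ/Q = √((δu/u)² + (2·δa/a)² + (-1·δr/r)²) = √(0.00337 + 0.000304 + 0.00178) = 0.0739
Q = 2763, so δQ = 0.0739 × 2763 = 204.

204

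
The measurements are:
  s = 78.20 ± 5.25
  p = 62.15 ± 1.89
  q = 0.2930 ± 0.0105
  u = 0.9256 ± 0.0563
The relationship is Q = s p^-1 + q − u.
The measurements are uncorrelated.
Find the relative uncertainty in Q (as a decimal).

Let w = s·p^-1 = 1.258. δw/w = √((1·δs/s)² + (-1·δp/p)²) = √(0.00451 + 0.000925) = 0.0737, so δw = 0.0927.
Q = w + q − u: δQ = √(δw² + δq² + δu²) = √(0.00860 + 0.000110 + 0.00317) = 0.109
Q = 0.6256, so δQ/Q = 0.109/0.6256 = 0.174.

0.174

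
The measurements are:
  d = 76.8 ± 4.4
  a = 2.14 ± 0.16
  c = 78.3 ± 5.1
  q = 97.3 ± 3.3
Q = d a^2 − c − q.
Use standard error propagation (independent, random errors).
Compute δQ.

Let p = d·a^2 = 352. δp/p = √((1·δd/d)² + (2·δa/a)²) = √(0.00328 + 0.0224) = 0.160, so δp = 56.3.
Q = p − c − q: δQ = √(δp² + δc² + δq²) = √(3170 + 26.0 + 10.9) = 56.6

56.6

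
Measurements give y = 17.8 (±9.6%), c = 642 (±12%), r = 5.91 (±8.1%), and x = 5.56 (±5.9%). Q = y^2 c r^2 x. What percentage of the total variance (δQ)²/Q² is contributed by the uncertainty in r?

32.4%

(δQ/Q)² = (2·δy/y)² + (1·δc/c)² + (2·δr/r)² + (1·δx/x)²
  y term: (2×0.0960)² = 0.0369
  c term: (1×0.120)² = 0.0144
  r term: (2×0.0810)² = 0.0262
  x term: (1×0.0590)² = 0.00348
Total = 0.0810. Share from r = 0.0262/0.0810 = 0.324.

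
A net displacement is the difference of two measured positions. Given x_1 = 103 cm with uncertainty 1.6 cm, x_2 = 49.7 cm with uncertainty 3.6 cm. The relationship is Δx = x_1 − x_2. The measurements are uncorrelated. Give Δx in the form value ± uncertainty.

53.3 ± 3.94 cm

For a sum/difference, combine absolute errors in quadrature:
  (δx_1)² = 2.56;  (δx_2)² = 13.0
δΔx = √(15.5) = 3.94 cm
Δx = 53.3 cm.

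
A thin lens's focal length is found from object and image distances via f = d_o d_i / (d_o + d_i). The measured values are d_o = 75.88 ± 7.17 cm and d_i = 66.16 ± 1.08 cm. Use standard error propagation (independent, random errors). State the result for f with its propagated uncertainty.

35.34 ± 1.59 cm

∂f/∂d_o = (d_i/(d_o+d_i))² = 0.217;  ∂f/∂d_i = (d_o/(d_o+d_i))² = 0.285
δf = √((∂f/∂d_o · δd_o)² + (∂f/∂d_i · δd_i)²) = √(2.42 + 0.0950) = 1.59 cm
f = 35.34 cm.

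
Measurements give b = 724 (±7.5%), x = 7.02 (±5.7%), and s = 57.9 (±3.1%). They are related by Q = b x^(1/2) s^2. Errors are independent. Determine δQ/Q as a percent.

Q is a product of powers, so relative uncertainties combine in quadrature:
  (1·δb/b)² = (1×0.0750)² = 0.00562;  (½·δx/x)² = (0.5×0.0570)² = 0.000812;  (2·δs/s)² = (2×0.0310)² = 0.00384
δQ/Q = √(0.0103) = 0.101

10.1%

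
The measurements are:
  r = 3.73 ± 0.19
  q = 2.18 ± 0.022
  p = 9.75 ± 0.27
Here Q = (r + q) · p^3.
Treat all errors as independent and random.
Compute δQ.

488

Let u = r + q = 5.91. δu = √(δr² + δq²) = √(0.0361 + 0.000484) = 0.191, so δu/u = 0.0324.
Q is then a monomial in u, p:
δQ/Q = √((δu/u)² + (3·δp/p)²) = √(0.00105 + 0.00690) = 0.0892
Q = 5480, so δQ = 0.0892 × 5480 = 488.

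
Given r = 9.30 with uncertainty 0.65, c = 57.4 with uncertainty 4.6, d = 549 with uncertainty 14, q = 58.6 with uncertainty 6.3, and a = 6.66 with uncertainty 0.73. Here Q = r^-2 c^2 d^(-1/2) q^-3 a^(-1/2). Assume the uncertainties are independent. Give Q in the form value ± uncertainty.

(3.13 ± 1.22) × 10^-6

Since Q is a product/quotient, work with relative uncertainties:
  (-2·δr/r)² = (-2×0.0699)² = 0.0195;  (2·δc/c)² = (2×0.0801)² = 0.0257;  (−½·δd/d)² = (-0.5×0.0255)² = 0.000163;  (-3·δq/q)² = (-3×0.108)² = 0.104;  (−½·δa/a)² = (-0.5×0.110)² = 0.00300
δQ/Q = √(0.152) = 0.390
Q = 3.13e-06, so δQ = 0.390 × 3.13e-06 = 1.22e-06.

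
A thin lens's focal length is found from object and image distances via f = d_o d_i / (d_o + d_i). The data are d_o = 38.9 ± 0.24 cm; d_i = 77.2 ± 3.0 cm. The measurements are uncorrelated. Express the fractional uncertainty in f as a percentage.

1.37%

∂f/∂d_o = (d_i/(d_o+d_i))² = 0.442;  ∂f/∂d_i = (d_o/(d_o+d_i))² = 0.112
δf = √((∂f/∂d_o · δd_o)² + (∂f/∂d_i · δd_i)²) = √(0.0113 + 0.113) = 0.353 cm
f = 25.9 cm, so δf/f = 0.353/25.9 = 0.0137.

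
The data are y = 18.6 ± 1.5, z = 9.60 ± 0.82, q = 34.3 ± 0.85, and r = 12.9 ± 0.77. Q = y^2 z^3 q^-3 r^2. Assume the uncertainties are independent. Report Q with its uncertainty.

For a monomial Q ∝ y^2, z^3, q^-3, r^2, fractional errors add in quadrature:
  (2·δy/y)² = (2×0.0806)² = 0.0260;  (3·δz/z)² = (3×0.0854)² = 0.0657;  (-3·δq/q)² = (-3×0.0248)² = 0.00553;  (2·δr/r)² = (2×0.0597)² = 0.0143
δQ/Q = √(0.111) = 0.334
Q = 1260, so δQ = 0.334 × 1260 = 421.

1260 ± 421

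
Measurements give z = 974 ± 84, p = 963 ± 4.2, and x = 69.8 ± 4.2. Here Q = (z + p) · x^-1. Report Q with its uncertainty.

Let u = z + p = 1940. δu = √(δz² + δp²) = √(7060 + 17.6) = 84.1, so δu/u = 0.0434.
Q is then a monomial in u, x:
δQ/Q = √((δu/u)² + (-1·δx/x)²) = √(0.00189 + 0.00362) = 0.0742
Q = 27.8, so δQ = 0.0742 × 27.8 = 2.06.

27.8 ± 2.06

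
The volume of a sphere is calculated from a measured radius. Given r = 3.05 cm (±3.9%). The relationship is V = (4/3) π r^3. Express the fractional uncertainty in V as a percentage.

V ∝ r^3, so δV/V = |3| · δr/r = 3 × 0.0390 = 0.117.

11.7%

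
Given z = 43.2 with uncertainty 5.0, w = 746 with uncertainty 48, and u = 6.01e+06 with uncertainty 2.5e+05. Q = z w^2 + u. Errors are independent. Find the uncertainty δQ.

4.17e+06

Let p = z·w^2 = 2.4e+07. δp/p = √((1·δz/z)² + (2·δw/w)²) = √(0.0134 + 0.0166) = 0.173, so δp = 4.16e+06.
Q = p + u: δQ = √(δp² + δu²) = √(1.73e+13 + 6.25e+10) = 4.17e+06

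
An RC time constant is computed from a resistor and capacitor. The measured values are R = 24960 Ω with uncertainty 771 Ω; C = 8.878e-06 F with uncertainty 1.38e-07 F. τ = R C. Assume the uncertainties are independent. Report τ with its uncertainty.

Products/powers → add relative errors in quadrature, weighted by exponent:
  (1·δR/R)² = (1×0.0309)² = 0.000954;  (1·δC/C)² = (1×0.0155)² = 0.000242
δτ/τ = √(0.00120) = 0.0346
τ = 0.2216 s, so δτ = 0.0346 × 0.2216 = 0.00766 s.

0.2216 ± 0.00766 s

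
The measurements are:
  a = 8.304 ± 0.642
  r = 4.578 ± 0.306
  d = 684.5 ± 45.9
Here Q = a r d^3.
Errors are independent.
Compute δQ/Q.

0.226

Q is a product of powers, so relative uncertainties combine in quadrature:
  (1·δa/a)² = (1×0.0773)² = 0.00598;  (1·δr/r)² = (1×0.0668)² = 0.00447;  (3·δd/d)² = (3×0.0671)² = 0.0405
δQ/Q = √(0.0509) = 0.226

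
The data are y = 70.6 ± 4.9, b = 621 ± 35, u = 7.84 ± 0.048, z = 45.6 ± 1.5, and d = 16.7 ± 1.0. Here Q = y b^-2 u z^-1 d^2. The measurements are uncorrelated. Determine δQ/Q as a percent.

Each factor contributes (exponent × relative error)² to (δQ/Q)²:
  (1·δy/y)² = (1×0.0694)² = 0.00482;  (-2·δb/b)² = (-2×0.0564)² = 0.0127;  (1·δu/u)² = (1×0.00612)² = 3.75e-05;  (-1·δz/z)² = (-1×0.0329)² = 0.00108;  (2·δd/d)² = (2×0.0599)² = 0.0143
δQ/Q = √(0.0330) = 0.182

18.2%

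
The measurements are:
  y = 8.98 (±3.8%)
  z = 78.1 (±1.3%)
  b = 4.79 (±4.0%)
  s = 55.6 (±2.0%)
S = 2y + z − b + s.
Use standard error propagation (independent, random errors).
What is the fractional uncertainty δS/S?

Each term contributes (cᵢ δxᵢ)² to (δS)²:
  (2·δy)² = 0.466;  (δz)² = 1.03;  (δb)² = 0.0367;  (δs)² = 1.24
δS = √(2.77) = 1.66
S = 147, so δS/S = 1.66/147 = 0.0113.

0.0113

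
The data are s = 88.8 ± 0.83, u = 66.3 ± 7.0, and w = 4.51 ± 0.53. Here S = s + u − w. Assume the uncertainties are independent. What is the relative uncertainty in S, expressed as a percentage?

4.69%

Absolute uncertainties add in quadrature for a linear combination:
  (δs)² = 0.689;  (δu)² = 49.0;  (δw)² = 0.281
δS = √(50.0) = 7.07
S = 151, so δS/S = 7.07/151 = 0.0469.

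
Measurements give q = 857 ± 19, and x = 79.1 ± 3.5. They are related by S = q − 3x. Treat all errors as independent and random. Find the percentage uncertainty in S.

3.50%

For a sum/difference, combine absolute errors in quadrature:
  (δq)² = 361;  (3·δx)² = 110
δS = √(471) = 21.7
S = 620, so δS/S = 21.7/620 = 0.0350.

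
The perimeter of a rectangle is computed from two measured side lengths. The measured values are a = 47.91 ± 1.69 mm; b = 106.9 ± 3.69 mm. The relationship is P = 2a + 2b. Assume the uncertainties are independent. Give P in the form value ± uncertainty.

P is a linear combination, so absolute uncertainties add in quadrature:
  (2·δa)² = 11.4;  (2·δb)² = 54.5
δP = √(65.9) = 8.12 mm
P = 309.6 mm.

309.6 ± 8.12 mm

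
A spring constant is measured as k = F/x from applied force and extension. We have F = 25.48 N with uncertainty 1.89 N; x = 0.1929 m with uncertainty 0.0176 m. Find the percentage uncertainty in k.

Products/powers → add relative errors in quadrature, weighted by exponent:
  (1·δF/F)² = (1×0.0742)² = 0.00550;  (-1·δx/x)² = (-1×0.0912)² = 0.00832
δk/k = √(0.0138) = 0.118

11.8%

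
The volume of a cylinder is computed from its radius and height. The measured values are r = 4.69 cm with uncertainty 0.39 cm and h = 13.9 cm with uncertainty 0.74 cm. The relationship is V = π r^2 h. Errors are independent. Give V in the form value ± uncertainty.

961 ± 168 cm^3

Products/powers → add relative errors in quadrature, weighted by exponent:
  (2·δr/r)² = (2×0.0832)² = 0.0277;  (1·δh/h)² = (1×0.0532)² = 0.00283
δV/V = √(0.0305) = 0.175
V = 961 cm^3, so δV = 0.175 × 961 = 168 cm^3.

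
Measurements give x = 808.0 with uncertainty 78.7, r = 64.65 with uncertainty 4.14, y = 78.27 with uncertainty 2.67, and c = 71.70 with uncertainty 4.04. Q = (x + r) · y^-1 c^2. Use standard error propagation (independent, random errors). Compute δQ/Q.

Let u = x + r = 872.6. δu = √(δx² + δr²) = √(6190 + 17.1) = 78.8, so δu/u = 0.0903.
Q is then a monomial in u, y, c:
δQ/Q = √((δu/u)² + (-1·δy/y)² + (2·δc/c)²) = √(0.00816 + 0.00116 + 0.0127) = 0.148

0.148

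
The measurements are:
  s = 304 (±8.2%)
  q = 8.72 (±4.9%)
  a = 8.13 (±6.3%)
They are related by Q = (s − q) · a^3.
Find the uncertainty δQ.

32800

Let u = s − q = 295. δu = √(δs² + δq²) = √(621 + 0.183) = 24.9, so δu/u = 0.0844.
Q is then a monomial in u, a:
δQ/Q = √((δu/u)² + (3·δa/a)²) = √(0.00713 + 0.0357) = 0.207
Q = 1.59e+05, so δQ = 0.207 × 1.59e+05 = 32800.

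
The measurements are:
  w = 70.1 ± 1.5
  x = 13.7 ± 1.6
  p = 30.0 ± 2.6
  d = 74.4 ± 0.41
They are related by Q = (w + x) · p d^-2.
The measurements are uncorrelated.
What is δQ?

0.0414

Let u = w + x = 83.8. δu = √(δw² + δx²) = √(2.25 + 2.56) = 2.19, so δu/u = 0.0262.
Q is then a monomial in u, p, d:
δQ/Q = √((δu/u)² + (1·δp/p)² + (-2·δd/d)²) = √(0.000685 + 0.00751 + 0.000121) = 0.0912
Q = 0.454, so δQ = 0.0912 × 0.454 = 0.0414.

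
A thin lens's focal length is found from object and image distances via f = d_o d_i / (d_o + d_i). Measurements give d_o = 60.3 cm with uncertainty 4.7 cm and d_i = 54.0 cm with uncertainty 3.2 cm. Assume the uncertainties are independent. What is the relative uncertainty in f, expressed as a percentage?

4.83%

∂f/∂d_o = (d_i/(d_o+d_i))² = 0.223;  ∂f/∂d_i = (d_o/(d_o+d_i))² = 0.278
δf = √((∂f/∂d_o · δd_o)² + (∂f/∂d_i · δd_i)²) = √(1.10 + 0.793) = 1.38 cm
f = 28.5 cm, so δf/f = 1.38/28.5 = 0.0483.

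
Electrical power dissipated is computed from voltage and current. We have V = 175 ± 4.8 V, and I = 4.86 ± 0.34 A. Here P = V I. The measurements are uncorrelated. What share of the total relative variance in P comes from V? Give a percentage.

(δP/P)² = (1·δV/V)² + (1·δI/I)²
  V term: (1×0.0274)² = 0.000752
  I term: (1×0.0700)² = 0.00489
Total = 0.00565. Share from V = 0.000752/0.00565 = 0.133.

13.3%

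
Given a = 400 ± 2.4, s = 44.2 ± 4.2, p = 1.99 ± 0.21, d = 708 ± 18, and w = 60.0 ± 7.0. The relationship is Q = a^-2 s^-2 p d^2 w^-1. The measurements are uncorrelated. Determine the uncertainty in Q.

Relative error in a monomial: (δQ/Q)² = Σ (nᵢ · δxᵢ/xᵢ)².
  (-2·δa/a)² = (-2×0.00600)² = 0.000144;  (-2·δs/s)² = (-2×0.0950)² = 0.0361;  (1·δp/p)² = (1×0.106)² = 0.0111;  (2·δd/d)² = (2×0.0254)² = 0.00259;  (-1·δw/w)² = (-1×0.117)² = 0.0136
δQ/Q = √(0.0636) = 0.252
Q = 5.32e-05, so δQ = 0.252 × 5.32e-05 = 1.34e-05.

1.34e-05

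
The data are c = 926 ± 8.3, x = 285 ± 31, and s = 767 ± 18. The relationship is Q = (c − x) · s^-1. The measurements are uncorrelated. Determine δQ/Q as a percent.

Let u = c − x = 641. δu = √(δc² + δx²) = √(68.9 + 961) = 32.1, so δu/u = 0.0501.
Q is then a monomial in u, s:
δQ/Q = √((δu/u)² + (-1·δs/s)²) = √(0.00251 + 0.000551) = 0.0553

5.53%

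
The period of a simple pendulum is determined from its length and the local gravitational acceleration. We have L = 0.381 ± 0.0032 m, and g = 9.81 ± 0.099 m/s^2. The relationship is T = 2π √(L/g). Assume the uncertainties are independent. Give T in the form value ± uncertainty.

Products/powers → add relative errors in quadrature, weighted by exponent:
  (½·δL/L)² = (0.5×0.00840)² = 1.76e-05;  (−½·δg/g)² = (-0.5×0.0101)² = 2.55e-05
δT/T = √(4.31e-05) = 0.00656
T = 1.24 s, so δT = 0.00656 × 1.24 = 0.00813 s.

1.24 ± 0.00813 s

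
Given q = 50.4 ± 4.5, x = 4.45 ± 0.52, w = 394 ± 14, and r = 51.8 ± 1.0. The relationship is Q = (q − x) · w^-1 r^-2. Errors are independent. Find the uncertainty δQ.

4.85e-06

Let u = q − x = 45.9. δu = √(δq² + δx²) = √(20.2 + 0.270) = 4.53, so δu/u = 0.0986.
Q is then a monomial in u, w, r:
δQ/Q = √((δu/u)² + (-1·δw/w)² + (-2·δr/r)²) = √(0.00972 + 0.00126 + 0.00149) = 0.112
Q = 4.35e-05, so δQ = 0.112 × 4.35e-05 = 4.85e-06.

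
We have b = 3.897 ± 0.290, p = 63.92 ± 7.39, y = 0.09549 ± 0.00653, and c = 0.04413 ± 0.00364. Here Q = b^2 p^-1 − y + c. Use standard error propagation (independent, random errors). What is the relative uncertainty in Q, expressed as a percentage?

24.4%

Let w = b^2·p^-1 = 0.2376. δw/w = √((2·δb/b)² + (-1·δp/p)²) = √(0.0222 + 0.0134) = 0.188, so δw = 0.0448.
Q = w − y + c: δQ = √(δw² + δy² + δc²) = √(0.00200 + 4.26e-05 + 1.32e-05) = 0.0454
Q = 0.1862, so δQ/Q = 0.0454/0.1862 = 0.244.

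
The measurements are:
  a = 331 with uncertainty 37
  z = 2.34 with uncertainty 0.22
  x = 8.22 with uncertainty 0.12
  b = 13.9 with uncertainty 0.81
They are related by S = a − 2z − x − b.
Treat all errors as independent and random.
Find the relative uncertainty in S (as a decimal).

0.122

Each term contributes (cᵢ δxᵢ)² to (δS)²:
  (δa)² = 1370;  (2·δz)² = 0.194;  (δx)² = 0.0144;  (δb)² = 0.656
δS = √(1370) = 37.0
S = 304, so δS/S = 37.0/304 = 0.122.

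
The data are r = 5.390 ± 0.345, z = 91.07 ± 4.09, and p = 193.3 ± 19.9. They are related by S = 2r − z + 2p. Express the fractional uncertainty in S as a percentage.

Each term contributes (cᵢ δxᵢ)² to (δS)²:
  (2·δr)² = 0.476;  (δz)² = 16.7;  (2·δp)² = 1580
δS = √(1600) = 40.0
S = 306.3, so δS/S = 40.0/306.3 = 0.131.

13.1%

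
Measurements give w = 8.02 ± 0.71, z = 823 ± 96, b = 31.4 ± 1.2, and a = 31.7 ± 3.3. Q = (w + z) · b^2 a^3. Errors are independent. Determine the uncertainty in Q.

8.92e+09

Let u = w + z = 831. δu = √(δw² + δz²) = √(0.504 + 9220) = 96.0, so δu/u = 0.116.
Q is then a monomial in u, b, a:
δQ/Q = √((δu/u)² + (2·δb/b)² + (3·δa/a)²) = √(0.0133 + 0.00584 + 0.0975) = 0.342
Q = 2.61e+10, so δQ = 0.342 × 2.61e+10 = 8.92e+09.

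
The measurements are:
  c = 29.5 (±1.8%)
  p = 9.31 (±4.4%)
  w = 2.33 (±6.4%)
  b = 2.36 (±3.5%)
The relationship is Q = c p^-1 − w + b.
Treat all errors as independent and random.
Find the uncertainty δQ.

Let h = c·p^-1 = 3.17. δh/h = √((1·δc/c)² + (-1·δp/p)²) = √(0.000324 + 0.00194) = 0.0475, so δh = 0.151.
Q = h − w + b: δQ = √(δh² + δw² + δb²) = √(0.0227 + 0.0222 + 0.00682) = 0.227

0.227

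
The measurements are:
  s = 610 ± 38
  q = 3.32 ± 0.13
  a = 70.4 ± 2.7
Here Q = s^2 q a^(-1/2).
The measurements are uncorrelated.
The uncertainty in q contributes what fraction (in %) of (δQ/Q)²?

8.80%

(δQ/Q)² = (2·δs/s)² + (1·δq/q)² + (−½·δa/a)²
  s term: (2×0.0623)² = 0.0155
  q term: (1×0.0392)² = 0.00153
  a term: (-0.5×0.0384)² = 0.000368
Total = 0.0174. Share from q = 0.00153/0.0174 = 0.0880.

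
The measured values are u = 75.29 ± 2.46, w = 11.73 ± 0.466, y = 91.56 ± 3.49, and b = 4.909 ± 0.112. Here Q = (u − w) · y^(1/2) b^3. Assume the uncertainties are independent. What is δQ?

5840

Let h = u − w = 63.56. δh = √(δu² + δw²) = √(6.05 + 0.217) = 2.50, so δh/h = 0.0394.
Q is then a monomial in h, y, b:
δQ/Q = √((δh/h)² + (½·δy/y)² + (3·δb/b)²) = √(0.00155 + 0.000363 + 0.00468) = 0.0812
Q = 71950, so δQ = 0.0812 × 71950 = 5840.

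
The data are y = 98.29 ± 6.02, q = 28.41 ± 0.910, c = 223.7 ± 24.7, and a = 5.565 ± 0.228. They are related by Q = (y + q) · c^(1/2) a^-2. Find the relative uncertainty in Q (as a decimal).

Let u = y + q = 126.7. δu = √(δy² + δq²) = √(36.2 + 0.828) = 6.09, so δu/u = 0.0481.
Q is then a monomial in u, c, a:
δQ/Q = √((δu/u)² + (½·δc/c)² + (-2·δa/a)²) = √(0.00231 + 0.00305 + 0.00671) = 0.110

0.110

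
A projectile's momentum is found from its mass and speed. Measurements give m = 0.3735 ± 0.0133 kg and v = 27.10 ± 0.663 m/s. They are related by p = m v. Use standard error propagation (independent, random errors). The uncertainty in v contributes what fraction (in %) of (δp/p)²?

32.1%

(δp/p)² = (1·δm/m)² + (1·δv/v)²
  m term: (1×0.0356)² = 0.00127
  v term: (1×0.0245)² = 0.000599
Total = 0.00187. Share from v = 0.000599/0.00187 = 0.321.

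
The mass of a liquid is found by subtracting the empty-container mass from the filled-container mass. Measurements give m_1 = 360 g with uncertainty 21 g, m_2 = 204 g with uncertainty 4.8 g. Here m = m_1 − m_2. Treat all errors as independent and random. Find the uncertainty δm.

Each term contributes (cᵢ δxᵢ)² to (δm)²:
  (δm_1)² = 441;  (δm_2)² = 23.0
δm = √(464) = 21.5 g

21.5 g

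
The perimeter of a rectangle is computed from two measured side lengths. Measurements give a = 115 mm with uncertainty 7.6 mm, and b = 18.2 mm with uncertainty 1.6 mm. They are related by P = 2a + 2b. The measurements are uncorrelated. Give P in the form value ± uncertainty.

Sums and differences: (δP)² = Σ (cᵢ δxᵢ)².
  (2·δa)² = 231;  (2·δb)² = 10.2
δP = √(241) = 15.5 mm
P = 266 mm.

266 ± 15.5 mm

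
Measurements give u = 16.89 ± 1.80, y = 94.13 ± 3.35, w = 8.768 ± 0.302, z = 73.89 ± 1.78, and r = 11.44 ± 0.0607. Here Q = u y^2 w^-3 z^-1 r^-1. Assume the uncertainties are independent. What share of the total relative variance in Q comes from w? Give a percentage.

38.5%

(δQ/Q)² = (1·δu/u)² + (2·δy/y)² + (-3·δw/w)² + (-1·δz/z)² + (-1·δr/r)²
  u term: (1×0.107)² = 0.0114
  y term: (2×0.0356)² = 0.00507
  w term: (-3×0.0344)² = 0.0107
  z term: (-1×0.0241)² = 0.000580
  r term: (-1×0.00531)² = 2.82e-05
Total = 0.0277. Share from w = 0.0107/0.0277 = 0.385.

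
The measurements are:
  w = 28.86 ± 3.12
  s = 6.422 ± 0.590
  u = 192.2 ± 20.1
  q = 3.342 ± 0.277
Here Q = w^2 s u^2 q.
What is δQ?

Relative error in a monomial: (δQ/Q)² = Σ (nᵢ · δxᵢ/xᵢ)².
  (2·δw/w)² = (2×0.108)² = 0.0467;  (1·δs/s)² = (1×0.0919)² = 0.00844;  (2·δu/u)² = (2×0.105)² = 0.0437;  (1·δq/q)² = (1×0.0829)² = 0.00687
δQ/Q = √(0.106) = 0.325
Q = 6.604e+08, so δQ = 0.325 × 6.604e+08 = 2.15e+08.

2.15e+08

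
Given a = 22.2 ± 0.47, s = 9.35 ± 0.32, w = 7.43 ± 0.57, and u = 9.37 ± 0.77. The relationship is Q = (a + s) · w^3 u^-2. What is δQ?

41.8

Let h = a + s = 31.5. δh = √(δa² + δs²) = √(0.221 + 0.102) = 0.569, so δh/h = 0.0180.
Q is then a monomial in h, w, u:
δQ/Q = √((δh/h)² + (3·δw/w)² + (-2·δu/u)²) = √(0.000325 + 0.0530 + 0.0270) = 0.283
Q = 147, so δQ = 0.283 × 147 = 41.8.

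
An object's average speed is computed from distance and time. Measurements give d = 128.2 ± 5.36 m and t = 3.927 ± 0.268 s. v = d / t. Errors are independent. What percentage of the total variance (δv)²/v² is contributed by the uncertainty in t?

(δv/v)² = (1·δd/d)² + (-1·δt/t)²
  d term: (1×0.0418)² = 0.00175
  t term: (-1×0.0682)² = 0.00466
Total = 0.00641. Share from t = 0.00466/0.00641 = 0.727.

72.7%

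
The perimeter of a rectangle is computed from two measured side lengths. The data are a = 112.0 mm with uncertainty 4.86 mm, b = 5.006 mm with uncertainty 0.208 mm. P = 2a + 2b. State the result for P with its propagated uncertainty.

234.0 ± 9.73 mm

P is a linear combination, so absolute uncertainties add in quadrature:
  (2·δa)² = 94.5;  (2·δb)² = 0.173
δP = √(94.7) = 9.73 mm
P = 234.0 mm.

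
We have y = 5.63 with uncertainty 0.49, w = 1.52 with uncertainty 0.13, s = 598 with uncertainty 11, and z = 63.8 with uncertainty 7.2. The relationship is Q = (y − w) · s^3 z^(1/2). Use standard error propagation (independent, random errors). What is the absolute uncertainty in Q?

1.03e+09

Let u = y − w = 4.11. δu = √(δy² + δw²) = √(0.240 + 0.0169) = 0.507, so δu/u = 0.123.
Q is then a monomial in u, s, z:
δQ/Q = √((δu/u)² + (3·δs/s)² + (½·δz/z)²) = √(0.0152 + 0.00305 + 0.00318) = 0.146
Q = 7.02e+09, so δQ = 0.146 × 7.02e+09 = 1.03e+09.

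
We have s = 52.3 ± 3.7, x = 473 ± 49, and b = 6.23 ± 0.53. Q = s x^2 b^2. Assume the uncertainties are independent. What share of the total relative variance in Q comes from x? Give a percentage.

(δQ/Q)² = (1·δs/s)² + (2·δx/x)² + (2·δb/b)²
  s term: (1×0.0707)² = 0.00500
  x term: (2×0.104)² = 0.0429
  b term: (2×0.0851)² = 0.0289
Total = 0.0769. Share from x = 0.0429/0.0769 = 0.558.

55.8%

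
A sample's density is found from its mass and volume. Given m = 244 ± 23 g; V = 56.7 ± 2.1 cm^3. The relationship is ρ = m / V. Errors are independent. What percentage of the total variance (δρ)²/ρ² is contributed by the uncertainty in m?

(δρ/ρ)² = (1·δm/m)² + (-1·δV/V)²
  m term: (1×0.0943)² = 0.00889
  V term: (-1×0.0370)² = 0.00137
Total = 0.0103. Share from m = 0.00889/0.0103 = 0.866.

86.6%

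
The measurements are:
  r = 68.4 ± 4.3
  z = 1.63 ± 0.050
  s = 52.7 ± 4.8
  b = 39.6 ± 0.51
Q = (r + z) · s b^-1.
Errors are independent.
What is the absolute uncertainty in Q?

Let u = r + z = 70.0. δu = √(δr² + δz²) = √(18.5 + 0.00250) = 4.30, so δu/u = 0.0614.
Q is then a monomial in u, s, b:
δQ/Q = √((δu/u)² + (1·δs/s)² + (-1·δb/b)²) = √(0.00377 + 0.00830 + 0.000166) = 0.111
Q = 93.2, so δQ = 0.111 × 93.2 = 10.3.

10.3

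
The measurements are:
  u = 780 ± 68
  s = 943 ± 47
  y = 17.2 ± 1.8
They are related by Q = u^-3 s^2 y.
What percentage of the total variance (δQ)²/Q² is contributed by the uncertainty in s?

11.1%

(δQ/Q)² = (-3·δu/u)² + (2·δs/s)² + (1·δy/y)²
  u term: (-3×0.0872)² = 0.0684
  s term: (2×0.0498)² = 0.00994
  y term: (1×0.105)² = 0.0110
Total = 0.0893. Share from s = 0.00994/0.0893 = 0.111.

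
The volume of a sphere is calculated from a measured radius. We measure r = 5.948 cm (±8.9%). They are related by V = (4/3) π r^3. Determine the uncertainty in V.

For a monomial V ∝ r^3, fractional errors add in quadrature:
  (3·δr/r)² = (3×0.0890)² = 0.0713
δV/V = √(0.0713) = 0.267
V = 881.5 cm^3, so δV = 0.267 × 881.5 = 235 cm^3.

235 cm^3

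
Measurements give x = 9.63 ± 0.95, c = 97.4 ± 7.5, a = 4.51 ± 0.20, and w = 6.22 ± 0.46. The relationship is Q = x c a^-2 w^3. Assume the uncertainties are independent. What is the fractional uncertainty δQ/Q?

0.270

Q is a product of powers, so relative uncertainties combine in quadrature:
  (1·δx/x)² = (1×0.0987)² = 0.00973;  (1·δc/c)² = (1×0.0770)² = 0.00593;  (-2·δa/a)² = (-2×0.0443)² = 0.00787;  (3·δw/w)² = (3×0.0740)² = 0.0492
δQ/Q = √(0.0728) = 0.270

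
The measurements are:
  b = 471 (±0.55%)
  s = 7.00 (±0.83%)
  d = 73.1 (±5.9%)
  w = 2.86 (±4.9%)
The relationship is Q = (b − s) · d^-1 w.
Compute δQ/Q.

0.0769

Let u = b − s = 464. δu = √(δb² + δs²) = √(6.71 + 0.00338) = 2.59, so δu/u = 0.00558.
Q is then a monomial in u, d, w:
δQ/Q = √((δu/u)² + (-1·δd/d)² + (1·δw/w)²) = √(3.12e-05 + 0.00348 + 0.00240) = 0.0769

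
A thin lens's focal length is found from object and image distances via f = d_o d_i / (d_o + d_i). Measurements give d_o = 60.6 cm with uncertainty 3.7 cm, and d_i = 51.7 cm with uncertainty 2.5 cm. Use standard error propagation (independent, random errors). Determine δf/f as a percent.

3.84%

∂f/∂d_o = (d_i/(d_o+d_i))² = 0.212;  ∂f/∂d_i = (d_o/(d_o+d_i))² = 0.291
δf = √((∂f/∂d_o · δd_o)² + (∂f/∂d_i · δd_i)²) = √(0.615 + 0.530) = 1.07 cm
f = 27.9 cm, so δf/f = 1.07/27.9 = 0.0384.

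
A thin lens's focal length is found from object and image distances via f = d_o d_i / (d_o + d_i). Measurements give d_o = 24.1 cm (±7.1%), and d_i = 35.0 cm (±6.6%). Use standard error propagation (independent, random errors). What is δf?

0.713 cm

∂f/∂d_o = (d_i/(d_o+d_i))² = 0.351;  ∂f/∂d_i = (d_o/(d_o+d_i))² = 0.166
δf = √((∂f/∂d_o · δd_o)² + (∂f/∂d_i · δd_i)²) = √(0.360 + 0.148) = 0.713 cm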